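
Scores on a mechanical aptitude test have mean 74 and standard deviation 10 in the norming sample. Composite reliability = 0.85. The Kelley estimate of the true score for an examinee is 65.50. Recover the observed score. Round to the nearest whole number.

T̂ = ρX + (1 − ρ)μ  ⇒  X = (T̂ − (1 − ρ)μ) / ρ
X = (65.50 − 0.15 × 74) / 0.85 = (65.50 − 11.10) / 0.85 = 54.40 / 0.85 = 64.00

64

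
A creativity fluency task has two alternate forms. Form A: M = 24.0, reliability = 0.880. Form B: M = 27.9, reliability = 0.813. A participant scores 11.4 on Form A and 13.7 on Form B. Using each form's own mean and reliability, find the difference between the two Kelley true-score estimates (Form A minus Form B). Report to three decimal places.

-3.443

T̂_A = 0.880(11.4) + 0.120(24.0) = 12.91200
T̂_B = 0.813(13.7) + 0.187(27.9) = 16.35540
T̂_A − T̂_B = -3.44340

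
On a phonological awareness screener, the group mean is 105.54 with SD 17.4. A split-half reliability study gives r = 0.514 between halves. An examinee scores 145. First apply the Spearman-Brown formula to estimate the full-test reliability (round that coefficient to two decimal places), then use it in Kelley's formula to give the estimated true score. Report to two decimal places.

132.37

Spearman-Brown: ρ = 2r/(1 + r) = 2(0.514)/(1 + 0.514) = 1.0280/1.514 = 0.6790 → 0.68
T̂ = 0.68(145) + 0.32(105.54) = 98.60 + 33.7728 = 132.373 → 132.37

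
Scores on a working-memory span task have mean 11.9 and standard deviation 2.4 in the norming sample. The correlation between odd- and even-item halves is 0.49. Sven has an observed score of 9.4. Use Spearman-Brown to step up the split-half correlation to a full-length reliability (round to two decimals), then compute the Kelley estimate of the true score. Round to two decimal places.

10.25

Spearman-Brown: ρ = 2r/(1 + r) = 2(0.49)/(1 + 0.49) = 0.980/1.49 = 0.6577 → 0.66
T̂ = 0.66(9.4) + 0.34(11.9) = 6.204 + 4.046 = 10.250 → 10.25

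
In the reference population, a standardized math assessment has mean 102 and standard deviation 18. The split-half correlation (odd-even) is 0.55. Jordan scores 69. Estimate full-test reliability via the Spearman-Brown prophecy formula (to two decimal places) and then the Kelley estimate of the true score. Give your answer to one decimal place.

78.6

Spearman-Brown: ρ = 2r/(1 + r) = 2(0.55)/(1 + 0.55) = 1.100/1.55 = 0.7097 → 0.71
T̂ = 0.71(69) + 0.29(102) = 48.99 + 29.58 = 78.57 → 78.6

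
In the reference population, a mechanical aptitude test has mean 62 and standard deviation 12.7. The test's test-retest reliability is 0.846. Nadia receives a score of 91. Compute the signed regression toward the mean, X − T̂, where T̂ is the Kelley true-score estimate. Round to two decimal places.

T̂ = ρX + (1 − ρ)μ
  = 0.846 × 91 + 0.154 × 62
  = 76.986 + 9.548
  = 86.5340
  ≈ 86.534
X − T̂ = 91 − 86.534 = 4.466 → 4.47

4.47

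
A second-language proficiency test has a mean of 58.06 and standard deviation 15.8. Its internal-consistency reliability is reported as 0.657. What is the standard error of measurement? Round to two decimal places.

9.25

SEM = SD · √(1 − ρ) = 15.8 × √0.343 = 15.8 × 0.5857 = 9.253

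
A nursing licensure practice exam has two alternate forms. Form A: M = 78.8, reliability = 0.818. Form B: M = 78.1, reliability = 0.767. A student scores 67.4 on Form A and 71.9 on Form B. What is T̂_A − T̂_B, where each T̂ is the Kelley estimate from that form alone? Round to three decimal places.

T̂_A = 0.818(67.4) + 0.182(78.8) = 69.47480
T̂_B = 0.767(71.9) + 0.233(78.1) = 73.34460
T̂_A − T̂_B = -3.86980

-3.870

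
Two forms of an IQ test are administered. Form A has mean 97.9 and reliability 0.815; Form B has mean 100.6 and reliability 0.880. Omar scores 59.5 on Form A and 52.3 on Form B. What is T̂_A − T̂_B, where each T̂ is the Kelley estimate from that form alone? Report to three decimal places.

8.508

T̂_A = 0.815(59.5) + 0.185(97.9) = 66.60400
T̂_B = 0.880(52.3) + 0.120(100.6) = 58.09600
T̂_A − T̂_B = 8.50800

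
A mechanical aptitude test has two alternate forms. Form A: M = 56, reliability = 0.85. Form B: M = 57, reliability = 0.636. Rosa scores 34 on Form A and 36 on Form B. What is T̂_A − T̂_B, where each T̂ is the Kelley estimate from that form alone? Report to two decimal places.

-6.34

T̂_A = 0.85(34) + 0.15(56) = 37.3000
T̂_B = 0.636(36) + 0.364(57) = 43.6440
T̂_A − T̂_B = -6.3440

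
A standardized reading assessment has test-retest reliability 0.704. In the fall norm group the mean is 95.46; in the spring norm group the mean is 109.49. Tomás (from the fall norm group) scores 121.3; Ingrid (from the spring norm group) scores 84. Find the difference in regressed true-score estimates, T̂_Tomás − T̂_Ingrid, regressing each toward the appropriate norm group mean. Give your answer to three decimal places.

T̂_Tomás = 0.704(121.3) + 0.296(95.46) = 113.65136
T̂_Ingrid = 0.704(84) + 0.296(109.49) = 91.54504
Difference = 113.65136 − 91.54504 = 22.10632

22.106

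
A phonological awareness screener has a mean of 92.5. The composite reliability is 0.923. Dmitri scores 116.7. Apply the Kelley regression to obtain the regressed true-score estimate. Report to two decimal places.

T̂ = ρX + (1 − ρ)μ
  = 0.923 × 116.7 + 0.077 × 92.5
  = 107.7141 + 7.1225
  = 114.837
  ≈ 114.84

114.84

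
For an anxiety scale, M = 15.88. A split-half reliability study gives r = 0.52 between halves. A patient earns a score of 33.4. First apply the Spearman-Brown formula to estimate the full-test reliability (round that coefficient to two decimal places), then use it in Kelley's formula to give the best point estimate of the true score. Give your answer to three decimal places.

27.794

Spearman-Brown: ρ = 2r/(1 + r) = 2(0.52)/(1 + 0.52) = 1.040/1.52 = 0.6842 → 0.68
T̂ = 0.68(33.4) + 0.32(15.88) = 22.712 + 5.0816 = 27.7936 → 27.794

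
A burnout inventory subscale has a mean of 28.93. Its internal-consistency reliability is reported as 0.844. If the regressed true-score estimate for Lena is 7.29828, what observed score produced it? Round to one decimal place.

T̂ = ρX + (1 − ρ)μ  ⇒  X = (T̂ − (1 − ρ)μ) / ρ
X = (7.29828 − 0.156 × 28.93) / 0.844 = (7.29828 − 4.51308) / 0.844 = 2.78520 / 0.844 = 3.300

3.3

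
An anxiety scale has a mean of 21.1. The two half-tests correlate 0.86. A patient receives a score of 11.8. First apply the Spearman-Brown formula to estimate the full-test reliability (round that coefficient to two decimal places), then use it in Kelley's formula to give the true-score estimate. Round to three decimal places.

Spearman-Brown: ρ = 2r/(1 + r) = 2(0.86)/(1 + 0.86) = 1.720/1.86 = 0.9247 → 0.92
T̂ = ρX + (1 − ρ)μ
  = 0.92 × 11.8 + 0.08 × 21.1
  = 10.856 + 1.688
  = 12.5440
  ≈ 12.544

12.544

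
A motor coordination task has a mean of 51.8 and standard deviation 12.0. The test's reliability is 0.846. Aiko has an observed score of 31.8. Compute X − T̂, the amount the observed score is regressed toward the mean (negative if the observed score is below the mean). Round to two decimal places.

T̂ = 0.846(31.8) + 0.154(51.8) = 26.9028 + 7.9772 = 34.8800 → 34.880
X − T̂ = 31.8 − 34.880 = -3.080 → -3.08

-3.08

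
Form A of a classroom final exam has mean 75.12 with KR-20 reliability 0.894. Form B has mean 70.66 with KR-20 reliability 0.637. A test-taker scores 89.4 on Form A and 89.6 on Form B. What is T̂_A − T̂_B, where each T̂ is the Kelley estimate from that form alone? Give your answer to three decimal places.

5.162

T̂_A = 0.894(89.4) + 0.106(75.12) = 87.88632
T̂_B = 0.637(89.6) + 0.363(70.66) = 82.72478
T̂_A − T̂_B = 5.16154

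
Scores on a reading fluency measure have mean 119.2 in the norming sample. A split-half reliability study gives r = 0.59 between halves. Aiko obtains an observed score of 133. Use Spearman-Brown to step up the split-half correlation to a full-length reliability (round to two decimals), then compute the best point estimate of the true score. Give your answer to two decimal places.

Spearman-Brown: ρ = 2r/(1 + r) = 2(0.59)/(1 + 0.59) = 1.180/1.59 = 0.7421 → 0.74
T̂ = ρX + (1 − ρ)μ
  = 0.74 × 133 + 0.26 × 119.2
  = 98.42 + 30.992
  = 129.412
  ≈ 129.41

129.41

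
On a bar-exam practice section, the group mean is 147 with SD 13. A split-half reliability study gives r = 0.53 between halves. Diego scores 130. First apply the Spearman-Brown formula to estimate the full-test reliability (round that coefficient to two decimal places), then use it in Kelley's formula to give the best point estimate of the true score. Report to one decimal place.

135.3

Spearman-Brown: ρ = 2r/(1 + r) = 2(0.53)/(1 + 0.53) = 1.060/1.53 = 0.6928 → 0.69
T̂ = 0.69(130) + 0.31(147) = 89.70 + 45.57 = 135.27 → 135.3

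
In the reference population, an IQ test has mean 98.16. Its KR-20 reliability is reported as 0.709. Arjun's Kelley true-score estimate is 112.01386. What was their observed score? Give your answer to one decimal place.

T̂ = ρX + (1 − ρ)μ  ⇒  X = (T̂ − (1 − ρ)μ) / ρ
X = (112.01386 − 0.291 × 98.16) / 0.709 = (112.01386 − 28.56456) / 0.709 = 83.44930 / 0.709 = 117.700

117.7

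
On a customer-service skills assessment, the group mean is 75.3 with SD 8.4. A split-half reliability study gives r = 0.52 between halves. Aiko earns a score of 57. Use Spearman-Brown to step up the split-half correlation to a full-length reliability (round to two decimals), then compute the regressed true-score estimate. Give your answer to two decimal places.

Spearman-Brown: ρ = 2r/(1 + r) = 2(0.52)/(1 + 0.52) = 1.040/1.52 = 0.6842 → 0.68
T̂ = 0.68(57) + 0.32(75.3) = 38.76 + 24.096 = 62.856 → 62.86

62.86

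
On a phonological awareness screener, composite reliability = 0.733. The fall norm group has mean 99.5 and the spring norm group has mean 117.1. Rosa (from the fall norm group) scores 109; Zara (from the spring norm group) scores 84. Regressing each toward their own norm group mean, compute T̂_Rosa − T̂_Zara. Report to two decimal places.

13.63

T̂_Rosa = 0.733(109) + 0.267(99.5) = 106.4635
T̂_Zara = 0.733(84) + 0.267(117.1) = 92.8377
Difference = 106.4635 − 92.8377 = 13.6258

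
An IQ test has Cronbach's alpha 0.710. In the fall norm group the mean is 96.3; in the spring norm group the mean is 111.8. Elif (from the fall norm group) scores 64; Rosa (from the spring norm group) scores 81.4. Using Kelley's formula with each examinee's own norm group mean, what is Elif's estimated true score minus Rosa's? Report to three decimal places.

-16.849

T̂_Elif = 0.710(64) + 0.290(96.3) = 73.36700
T̂_Rosa = 0.710(81.4) + 0.290(111.8) = 90.21600
Difference = 73.36700 − 90.21600 = -16.84900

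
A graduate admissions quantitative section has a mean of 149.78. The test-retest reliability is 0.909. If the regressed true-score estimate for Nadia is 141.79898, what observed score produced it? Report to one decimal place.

T̂ = ρX + (1 − ρ)μ  ⇒  X = (T̂ − (1 − ρ)μ) / ρ
X = (141.79898 − 0.091 × 149.78) / 0.909 = (141.79898 − 13.62998) / 0.909 = 128.16900 / 0.909 = 141.000

141.0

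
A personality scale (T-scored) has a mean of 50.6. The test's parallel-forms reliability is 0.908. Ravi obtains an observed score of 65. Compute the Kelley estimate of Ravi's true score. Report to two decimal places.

63.68

T̂ = 0.908(65) + 0.092(50.6) = 59.020 + 4.6552 = 63.675 → 63.68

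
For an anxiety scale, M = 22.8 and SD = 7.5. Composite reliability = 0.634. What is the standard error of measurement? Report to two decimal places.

4.54

SEM = SD · √(1 − ρ) = 7.5 × √0.366 = 7.5 × 0.6050 = 4.537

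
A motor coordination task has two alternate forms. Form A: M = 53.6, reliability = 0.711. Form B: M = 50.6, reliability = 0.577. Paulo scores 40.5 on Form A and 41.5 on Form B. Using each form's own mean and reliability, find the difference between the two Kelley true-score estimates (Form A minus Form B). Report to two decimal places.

T̂_A = 0.711(40.5) + 0.289(53.6) = 44.2859
T̂_B = 0.577(41.5) + 0.423(50.6) = 45.3493
T̂_A − T̂_B = -1.0634

-1.06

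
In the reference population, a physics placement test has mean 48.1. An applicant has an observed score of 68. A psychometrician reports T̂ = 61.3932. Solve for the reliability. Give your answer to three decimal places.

0.668

T̂ = ρX + (1 − ρ)μ  ⇒  T̂ − μ = ρ(X − μ)
ρ = (T̂ − μ)/(X − μ) = (61.3932 − 48.1) / (68 − 48.1) = 13.2932 / 19.9 = 0.66800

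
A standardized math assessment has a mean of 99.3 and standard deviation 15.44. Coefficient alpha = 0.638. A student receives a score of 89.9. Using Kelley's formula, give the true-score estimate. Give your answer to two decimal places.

T̂ = ρX + (1 − ρ)μ
  = 0.638 × 89.9 + 0.362 × 99.3
  = 57.3562 + 35.9466
  = 93.303
  ≈ 93.30

93.30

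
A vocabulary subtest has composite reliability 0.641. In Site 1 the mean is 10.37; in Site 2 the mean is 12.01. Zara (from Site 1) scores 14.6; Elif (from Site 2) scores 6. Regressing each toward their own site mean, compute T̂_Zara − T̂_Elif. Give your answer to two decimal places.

4.92

T̂_Zara = 0.641(14.6) + 0.359(10.37) = 13.0814
T̂_Elif = 0.641(6) + 0.359(12.01) = 8.1576
Difference = 13.0814 − 8.1576 = 4.9238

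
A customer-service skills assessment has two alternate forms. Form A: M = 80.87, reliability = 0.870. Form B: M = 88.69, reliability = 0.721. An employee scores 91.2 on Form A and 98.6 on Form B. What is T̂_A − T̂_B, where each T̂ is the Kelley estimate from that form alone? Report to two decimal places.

-5.98

T̂_A = 0.870(91.2) + 0.130(80.87) = 89.8571
T̂_B = 0.721(98.6) + 0.279(88.69) = 95.8351
T̂_A − T̂_B = -5.9780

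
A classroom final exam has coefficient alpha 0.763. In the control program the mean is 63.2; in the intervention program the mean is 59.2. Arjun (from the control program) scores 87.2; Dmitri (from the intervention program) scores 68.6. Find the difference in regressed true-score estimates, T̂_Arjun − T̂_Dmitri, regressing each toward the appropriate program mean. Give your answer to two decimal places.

T̂_Arjun = 0.763(87.2) + 0.237(63.2) = 81.5120
T̂_Dmitri = 0.763(68.6) + 0.237(59.2) = 66.3722
Difference = 81.5120 − 66.3722 = 15.1398

15.14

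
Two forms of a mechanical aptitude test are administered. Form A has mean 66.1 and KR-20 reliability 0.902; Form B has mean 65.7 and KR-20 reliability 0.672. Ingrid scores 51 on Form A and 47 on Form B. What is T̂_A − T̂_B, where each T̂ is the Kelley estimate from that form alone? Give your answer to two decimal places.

T̂_A = 0.902(51) + 0.098(66.1) = 52.4798
T̂_B = 0.672(47) + 0.328(65.7) = 53.1336
T̂_A − T̂_B = -0.6538

-0.65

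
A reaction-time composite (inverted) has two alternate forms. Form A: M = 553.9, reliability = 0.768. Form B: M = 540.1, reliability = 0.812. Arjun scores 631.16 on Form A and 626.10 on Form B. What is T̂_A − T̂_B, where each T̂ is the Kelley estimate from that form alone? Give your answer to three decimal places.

3.304

T̂_A = 0.768(631.16) + 0.232(553.9) = 613.23568
T̂_B = 0.812(626.10) + 0.188(540.1) = 609.93200
T̂_A − T̂_B = 3.30368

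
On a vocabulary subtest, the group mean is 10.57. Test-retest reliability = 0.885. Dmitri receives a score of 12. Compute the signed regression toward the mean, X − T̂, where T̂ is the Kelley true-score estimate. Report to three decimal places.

0.164

T̂ = 0.885(12) + 0.115(10.57) = 10.620 + 1.21555 = 11.83555 → 11.8356
X − T̂ = 12 − 11.8356 = 0.1644 → 0.164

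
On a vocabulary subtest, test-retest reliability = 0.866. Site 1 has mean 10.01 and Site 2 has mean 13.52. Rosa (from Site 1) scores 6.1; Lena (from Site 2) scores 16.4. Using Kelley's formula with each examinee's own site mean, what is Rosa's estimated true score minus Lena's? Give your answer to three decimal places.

-9.390

T̂_Rosa = 0.866(6.1) + 0.134(10.01) = 6.62394
T̂_Lena = 0.866(16.4) + 0.134(13.52) = 16.01408
Difference = 6.62394 − 16.01408 = -9.39014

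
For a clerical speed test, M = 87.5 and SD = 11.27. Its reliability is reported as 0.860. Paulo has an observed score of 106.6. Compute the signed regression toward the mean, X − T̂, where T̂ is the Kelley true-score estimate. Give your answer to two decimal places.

2.67

T̂ = ρX + (1 − ρ)μ
  = 0.860 × 106.6 + 0.140 × 87.5
  = 91.6760 + 12.2500
  = 103.9260
  ≈ 103.926
X − T̂ = 106.6 − 103.926 = 2.674 → 2.67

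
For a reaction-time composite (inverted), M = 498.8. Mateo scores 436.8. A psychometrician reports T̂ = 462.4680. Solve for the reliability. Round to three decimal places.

T̂ = ρX + (1 − ρ)μ  ⇒  T̂ − μ = ρ(X − μ)
ρ = (T̂ − μ)/(X − μ) = (462.4680 − 498.8) / (436.8 − 498.8) = -36.3320 / -62.0 = 0.58600

0.586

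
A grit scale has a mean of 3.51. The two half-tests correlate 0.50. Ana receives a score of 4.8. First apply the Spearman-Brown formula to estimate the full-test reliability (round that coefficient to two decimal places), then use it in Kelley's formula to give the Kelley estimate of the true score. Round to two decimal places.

4.37

Spearman-Brown: ρ = 2r/(1 + r) = 2(0.50)/(1 + 0.50) = 1.000/1.50 = 0.6667 → 0.67
Weight the observed score by reliability and the mean by (1 − reliability): T̂ = 0.67·4.8 + 0.33·3.51 = 3.216 + 1.1583 = 4.374.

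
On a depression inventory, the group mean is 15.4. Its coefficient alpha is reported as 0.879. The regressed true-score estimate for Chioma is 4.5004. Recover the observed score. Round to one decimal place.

3.0

T̂ = ρX + (1 − ρ)μ  ⇒  X = (T̂ − (1 − ρ)μ) / ρ
X = (4.5004 − 0.121 × 15.4) / 0.879 = (4.5004 − 1.8634) / 0.879 = 2.6370 / 0.879 = 3.000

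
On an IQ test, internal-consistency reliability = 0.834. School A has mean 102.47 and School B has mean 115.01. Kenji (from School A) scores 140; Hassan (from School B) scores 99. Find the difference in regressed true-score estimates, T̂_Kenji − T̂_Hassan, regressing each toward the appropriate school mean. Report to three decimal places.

32.112

T̂_Kenji = 0.834(140) + 0.166(102.47) = 133.77002
T̂_Hassan = 0.834(99) + 0.166(115.01) = 101.65766
Difference = 133.77002 − 101.65766 = 32.11236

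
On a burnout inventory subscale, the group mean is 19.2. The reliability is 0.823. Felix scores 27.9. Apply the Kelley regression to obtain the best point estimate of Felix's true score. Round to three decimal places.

26.360

T̂ = 0.823(27.9) + 0.177(19.2) = 22.9617 + 3.3984 = 26.3601 → 26.360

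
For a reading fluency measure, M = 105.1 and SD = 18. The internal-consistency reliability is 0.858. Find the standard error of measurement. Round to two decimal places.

6.78

SEM = SD · √(1 − ρ) = 18 × √0.142 = 18 × 0.3768 = 6.783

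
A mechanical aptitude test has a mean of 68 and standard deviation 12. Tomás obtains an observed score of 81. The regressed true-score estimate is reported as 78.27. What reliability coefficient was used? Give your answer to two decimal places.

T̂ = ρX + (1 − ρ)μ  ⇒  T̂ − μ = ρ(X − μ)
ρ = (T̂ − μ)/(X − μ) = (78.27 − 68) / (81 − 68) = 10.27 / 13.0 = 0.7900

0.79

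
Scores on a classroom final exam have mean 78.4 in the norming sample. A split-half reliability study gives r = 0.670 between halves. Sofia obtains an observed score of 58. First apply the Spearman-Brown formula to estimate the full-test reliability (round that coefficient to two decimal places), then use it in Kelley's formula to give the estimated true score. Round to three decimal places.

Spearman-Brown: ρ = 2r/(1 + r) = 2(0.670)/(1 + 0.670) = 1.3400/1.670 = 0.8024 → 0.80
T̂ = ρX + (1 − ρ)μ
  = 0.80 × 58 + 0.20 × 78.4
  = 46.40 + 15.680
  = 62.0800
  ≈ 62.080

62.080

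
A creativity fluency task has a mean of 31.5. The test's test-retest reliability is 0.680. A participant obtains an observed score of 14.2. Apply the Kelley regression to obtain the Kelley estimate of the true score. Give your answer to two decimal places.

T̂ = 0.680(14.2) + 0.320(31.5) = 9.6560 + 10.0800 = 19.736 → 19.74

19.74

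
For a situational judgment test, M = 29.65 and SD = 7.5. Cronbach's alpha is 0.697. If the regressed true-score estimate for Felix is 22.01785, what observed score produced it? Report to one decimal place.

T̂ = ρX + (1 − ρ)μ  ⇒  X = (T̂ − (1 − ρ)μ) / ρ
X = (22.01785 − 0.303 × 29.65) / 0.697 = (22.01785 − 8.98395) / 0.697 = 13.03390 / 0.697 = 18.700

18.7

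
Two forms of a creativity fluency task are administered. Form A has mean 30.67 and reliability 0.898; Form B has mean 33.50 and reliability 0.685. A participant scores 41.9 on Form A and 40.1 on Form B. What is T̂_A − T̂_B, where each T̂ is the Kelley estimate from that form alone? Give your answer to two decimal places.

T̂_A = 0.898(41.9) + 0.102(30.67) = 40.7545
T̂_B = 0.685(40.1) + 0.315(33.50) = 38.0210
T̂_A − T̂_B = 2.7335

2.73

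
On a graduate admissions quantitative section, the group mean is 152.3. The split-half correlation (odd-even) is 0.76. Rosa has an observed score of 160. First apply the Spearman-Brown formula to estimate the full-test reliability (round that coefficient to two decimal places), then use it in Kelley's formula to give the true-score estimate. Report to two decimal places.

158.92

Spearman-Brown: ρ = 2r/(1 + r) = 2(0.76)/(1 + 0.76) = 1.520/1.76 = 0.8636 → 0.86
T̂ = ρX + (1 − ρ)μ
  = 0.86 × 160 + 0.14 × 152.3
  = 137.60 + 21.322
  = 158.922
  ≈ 158.92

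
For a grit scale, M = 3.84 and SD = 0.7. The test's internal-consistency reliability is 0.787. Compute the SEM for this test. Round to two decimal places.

0.32

SEM = SD · √(1 − ρ) = 0.7 × √0.213 = 0.7 × 0.4615 = 0.323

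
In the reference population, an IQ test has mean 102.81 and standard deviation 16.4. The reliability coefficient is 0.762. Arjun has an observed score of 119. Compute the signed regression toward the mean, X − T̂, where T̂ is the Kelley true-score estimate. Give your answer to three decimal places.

3.853

Weight the observed score by reliability and the mean by (1 − reliability): T̂ = 0.762·119 + 0.238·102.81 = 90.678 + 24.46878 = 115.14678.
X − T̂ = 119 − 115.1468 = 3.8532 → 3.853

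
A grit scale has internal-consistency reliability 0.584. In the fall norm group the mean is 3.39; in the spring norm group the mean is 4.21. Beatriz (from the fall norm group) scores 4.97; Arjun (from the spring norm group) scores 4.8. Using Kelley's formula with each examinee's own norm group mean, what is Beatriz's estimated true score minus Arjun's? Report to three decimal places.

-0.242

T̂_Beatriz = 0.584(4.97) + 0.416(3.39) = 4.31272
T̂_Arjun = 0.584(4.8) + 0.416(4.21) = 4.55456
Difference = 4.31272 − 4.55456 = -0.24184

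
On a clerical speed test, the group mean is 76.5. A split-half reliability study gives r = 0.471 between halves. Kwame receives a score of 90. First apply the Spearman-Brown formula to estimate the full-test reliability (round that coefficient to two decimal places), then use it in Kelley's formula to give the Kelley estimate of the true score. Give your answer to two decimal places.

85.14

Spearman-Brown: ρ = 2r/(1 + r) = 2(0.471)/(1 + 0.471) = 0.9420/1.471 = 0.6404 → 0.64
Regress the observed score toward the mean by the unreliability: T̂ = 0.64·90 + 0.36·76.5 = 57.60 + 27.540 = 85.140.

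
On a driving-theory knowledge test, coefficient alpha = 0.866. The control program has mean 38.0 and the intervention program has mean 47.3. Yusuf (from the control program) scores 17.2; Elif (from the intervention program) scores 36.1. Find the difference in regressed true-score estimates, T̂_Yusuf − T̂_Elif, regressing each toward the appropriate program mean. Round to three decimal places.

T̂_Yusuf = 0.866(17.2) + 0.134(38.0) = 19.98720
T̂_Elif = 0.866(36.1) + 0.134(47.3) = 37.60080
Difference = 19.98720 − 37.60080 = -17.61360

-17.614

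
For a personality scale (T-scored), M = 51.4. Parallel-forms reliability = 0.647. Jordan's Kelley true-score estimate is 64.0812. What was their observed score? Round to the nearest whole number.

T̂ = ρX + (1 − ρ)μ  ⇒  X = (T̂ − (1 − ρ)μ) / ρ
X = (64.0812 − 0.353 × 51.4) / 0.647 = (64.0812 − 18.1442) / 0.647 = 45.9370 / 0.647 = 71.00

71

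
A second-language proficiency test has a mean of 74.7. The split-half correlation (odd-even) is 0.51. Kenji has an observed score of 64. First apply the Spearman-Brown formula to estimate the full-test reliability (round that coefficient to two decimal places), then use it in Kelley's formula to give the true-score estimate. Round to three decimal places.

67.424

Spearman-Brown: ρ = 2r/(1 + r) = 2(0.51)/(1 + 0.51) = 1.020/1.51 = 0.6755 → 0.68
Weight the observed score by reliability and the mean by (1 − reliability): T̂ = 0.68·64 + 0.32·74.7 = 43.52 + 23.904 = 67.4240.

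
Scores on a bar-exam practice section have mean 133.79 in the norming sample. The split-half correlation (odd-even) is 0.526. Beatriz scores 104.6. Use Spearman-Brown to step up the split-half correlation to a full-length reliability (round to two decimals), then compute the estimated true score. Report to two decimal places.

Spearman-Brown: ρ = 2r/(1 + r) = 2(0.526)/(1 + 0.526) = 1.0520/1.526 = 0.6894 → 0.69
T̂ = 0.69(104.6) + 0.31(133.79) = 72.174 + 41.4749 = 113.649 → 113.65

113.65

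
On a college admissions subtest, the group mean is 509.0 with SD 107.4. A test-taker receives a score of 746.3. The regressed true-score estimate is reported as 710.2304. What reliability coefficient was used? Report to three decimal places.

0.848

T̂ = ρX + (1 − ρ)μ  ⇒  T̂ − μ = ρ(X − μ)
ρ = (T̂ − μ)/(X − μ) = (710.2304 − 509.0) / (746.3 − 509.0) = 201.2304 / 237.3 = 0.84800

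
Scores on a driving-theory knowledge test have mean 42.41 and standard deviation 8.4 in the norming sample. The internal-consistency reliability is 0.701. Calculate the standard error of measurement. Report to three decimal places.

4.593

SEM = SD · √(1 − ρ) = 8.4 × √0.299 = 8.4 × 0.5468 = 4.5932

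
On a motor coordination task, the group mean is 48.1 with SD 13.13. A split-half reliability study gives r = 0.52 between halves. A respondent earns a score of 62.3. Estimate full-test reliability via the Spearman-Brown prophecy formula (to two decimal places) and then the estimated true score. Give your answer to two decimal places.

57.76

Spearman-Brown: ρ = 2r/(1 + r) = 2(0.52)/(1 + 0.52) = 1.040/1.52 = 0.6842 → 0.68
T̂ = 0.68(62.3) + 0.32(48.1) = 42.364 + 15.392 = 57.756 → 57.76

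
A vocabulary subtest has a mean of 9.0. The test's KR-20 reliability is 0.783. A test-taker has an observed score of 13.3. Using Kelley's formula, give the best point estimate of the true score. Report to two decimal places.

12.37

T̂ = ρX + (1 − ρ)μ
  = 0.783 × 13.3 + 0.217 × 9.0
  = 10.4139 + 1.9530
  = 12.367
  ≈ 12.37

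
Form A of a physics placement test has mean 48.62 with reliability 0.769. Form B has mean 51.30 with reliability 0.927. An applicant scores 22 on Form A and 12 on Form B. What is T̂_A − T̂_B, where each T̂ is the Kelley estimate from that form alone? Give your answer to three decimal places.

13.280

T̂_A = 0.769(22) + 0.231(48.62) = 28.14922
T̂_B = 0.927(12) + 0.073(51.30) = 14.86890
T̂_A − T̂_B = 13.28032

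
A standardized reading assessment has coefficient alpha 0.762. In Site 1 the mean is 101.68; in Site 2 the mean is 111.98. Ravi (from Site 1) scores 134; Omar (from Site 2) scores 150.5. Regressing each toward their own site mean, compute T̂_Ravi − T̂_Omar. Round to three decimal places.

-15.024

T̂_Ravi = 0.762(134) + 0.238(101.68) = 126.30784
T̂_Omar = 0.762(150.5) + 0.238(111.98) = 141.33224
Difference = 126.30784 − 141.33224 = -15.02440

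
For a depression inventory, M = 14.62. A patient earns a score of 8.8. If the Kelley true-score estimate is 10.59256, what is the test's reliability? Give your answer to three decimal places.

T̂ = ρX + (1 − ρ)μ  ⇒  T̂ − μ = ρ(X − μ)
ρ = (T̂ − μ)/(X − μ) = (10.59256 − 14.62) / (8.8 − 14.62) = -4.02744 / -5.82 = 0.69200

0.692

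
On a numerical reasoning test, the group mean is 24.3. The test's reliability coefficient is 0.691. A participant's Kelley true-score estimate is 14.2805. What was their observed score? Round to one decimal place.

T̂ = ρX + (1 − ρ)μ  ⇒  X = (T̂ − (1 − ρ)μ) / ρ
X = (14.2805 − 0.309 × 24.3) / 0.691 = (14.2805 − 7.5087) / 0.691 = 6.7718 / 0.691 = 9.800

9.8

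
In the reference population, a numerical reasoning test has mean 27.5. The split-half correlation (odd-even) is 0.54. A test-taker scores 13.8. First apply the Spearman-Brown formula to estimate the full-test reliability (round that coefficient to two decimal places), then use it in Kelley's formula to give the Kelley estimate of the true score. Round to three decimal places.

17.910

Spearman-Brown: ρ = 2r/(1 + r) = 2(0.54)/(1 + 0.54) = 1.080/1.54 = 0.7013 → 0.70
T̂ = ρX + (1 − ρ)μ
  = 0.70 × 13.8 + 0.30 × 27.5
  = 9.660 + 8.250
  = 17.9100
  ≈ 17.910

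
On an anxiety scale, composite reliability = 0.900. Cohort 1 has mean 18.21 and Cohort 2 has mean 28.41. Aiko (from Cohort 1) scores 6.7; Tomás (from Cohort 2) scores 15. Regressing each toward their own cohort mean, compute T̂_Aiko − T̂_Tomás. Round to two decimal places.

T̂_Aiko = 0.900(6.7) + 0.100(18.21) = 7.8510
T̂_Tomás = 0.900(15) + 0.100(28.41) = 16.3410
Difference = 7.8510 − 16.3410 = -8.4900

-8.49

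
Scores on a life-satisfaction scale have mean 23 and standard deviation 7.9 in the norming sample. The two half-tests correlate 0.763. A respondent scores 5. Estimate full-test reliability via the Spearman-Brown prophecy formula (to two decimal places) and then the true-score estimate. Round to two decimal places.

Spearman-Brown: ρ = 2r/(1 + r) = 2(0.763)/(1 + 0.763) = 1.5260/1.763 = 0.8656 → 0.87
T̂ = ρX + (1 − ρ)μ
  = 0.87 × 5 + 0.13 × 23
  = 4.35 + 2.99
  = 7.340
  ≈ 7.34

7.34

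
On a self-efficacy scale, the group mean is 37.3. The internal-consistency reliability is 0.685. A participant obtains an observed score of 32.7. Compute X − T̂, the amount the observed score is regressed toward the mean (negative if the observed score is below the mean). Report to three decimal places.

-1.449

T̂ = 0.685(32.7) + 0.315(37.3) = 22.3995 + 11.7495 = 34.14900 → 34.1490
X − T̂ = 32.7 − 34.1490 = -1.4490 → -1.449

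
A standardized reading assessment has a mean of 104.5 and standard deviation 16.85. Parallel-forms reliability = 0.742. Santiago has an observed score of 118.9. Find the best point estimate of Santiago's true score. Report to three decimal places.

T̂ = 0.742(118.9) + 0.258(104.5) = 88.2238 + 26.9610 = 115.1848 → 115.185

115.185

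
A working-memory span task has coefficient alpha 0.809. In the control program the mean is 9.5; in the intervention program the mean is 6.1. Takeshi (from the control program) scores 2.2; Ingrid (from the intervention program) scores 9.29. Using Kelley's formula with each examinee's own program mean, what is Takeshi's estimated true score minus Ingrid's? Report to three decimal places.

T̂_Takeshi = 0.809(2.2) + 0.191(9.5) = 3.59430
T̂_Ingrid = 0.809(9.29) + 0.191(6.1) = 8.68071
Difference = 3.59430 − 8.68071 = -5.08641

-5.086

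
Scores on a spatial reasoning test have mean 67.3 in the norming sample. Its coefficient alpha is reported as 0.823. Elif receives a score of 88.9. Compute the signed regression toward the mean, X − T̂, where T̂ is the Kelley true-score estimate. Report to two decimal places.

3.82

Weight the observed score by reliability and the mean by (1 − reliability): T̂ = 0.823·88.9 + 0.177·67.3 = 73.1647 + 11.9121 = 85.0768.
X − T̂ = 88.9 − 85.077 = 3.823 → 3.82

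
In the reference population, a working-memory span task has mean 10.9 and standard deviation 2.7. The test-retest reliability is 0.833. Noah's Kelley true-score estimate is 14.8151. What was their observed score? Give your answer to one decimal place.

T̂ = ρX + (1 − ρ)μ  ⇒  X = (T̂ − (1 − ρ)μ) / ρ
X = (14.8151 − 0.167 × 10.9) / 0.833 = (14.8151 − 1.8203) / 0.833 = 12.9948 / 0.833 = 15.600

15.6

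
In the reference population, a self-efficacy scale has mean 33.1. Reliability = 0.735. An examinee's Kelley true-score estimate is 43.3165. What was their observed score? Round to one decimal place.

47.0

T̂ = ρX + (1 − ρ)μ  ⇒  X = (T̂ − (1 − ρ)μ) / ρ
X = (43.3165 − 0.265 × 33.1) / 0.735 = (43.3165 − 8.7715) / 0.735 = 34.5450 / 0.735 = 47.000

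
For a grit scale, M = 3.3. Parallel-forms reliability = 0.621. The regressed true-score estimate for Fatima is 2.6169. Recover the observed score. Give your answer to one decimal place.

T̂ = ρX + (1 − ρ)μ  ⇒  X = (T̂ − (1 − ρ)μ) / ρ
X = (2.6169 − 0.379 × 3.3) / 0.621 = (2.6169 − 1.2507) / 0.621 = 1.3662 / 0.621 = 2.200

2.2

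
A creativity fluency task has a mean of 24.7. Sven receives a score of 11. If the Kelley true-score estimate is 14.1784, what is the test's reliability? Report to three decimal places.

T̂ = ρX + (1 − ρ)μ  ⇒  T̂ − μ = ρ(X − μ)
ρ = (T̂ − μ)/(X − μ) = (14.1784 − 24.7) / (11 − 24.7) = -10.5216 / -13.7 = 0.76800

0.768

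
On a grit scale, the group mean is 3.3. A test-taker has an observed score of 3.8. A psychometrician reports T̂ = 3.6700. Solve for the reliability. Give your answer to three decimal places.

T̂ = ρX + (1 − ρ)μ  ⇒  T̂ − μ = ρ(X − μ)
ρ = (T̂ − μ)/(X − μ) = (3.6700 − 3.3) / (3.8 − 3.3) = 0.3700 / 0.5 = 0.74000

0.740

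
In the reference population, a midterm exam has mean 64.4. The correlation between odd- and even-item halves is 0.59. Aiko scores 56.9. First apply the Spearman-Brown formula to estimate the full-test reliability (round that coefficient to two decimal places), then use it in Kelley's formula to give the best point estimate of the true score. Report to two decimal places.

58.85

Spearman-Brown: ρ = 2r/(1 + r) = 2(0.59)/(1 + 0.59) = 1.180/1.59 = 0.7421 → 0.74
T̂ = 0.74(56.9) + 0.26(64.4) = 42.106 + 16.744 = 58.850 → 58.85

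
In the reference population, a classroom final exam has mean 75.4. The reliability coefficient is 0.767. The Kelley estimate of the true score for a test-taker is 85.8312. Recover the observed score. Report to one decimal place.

89.0

T̂ = ρX + (1 − ρ)μ  ⇒  X = (T̂ − (1 − ρ)μ) / ρ
X = (85.8312 − 0.233 × 75.4) / 0.767 = (85.8312 − 17.5682) / 0.767 = 68.2630 / 0.767 = 89.000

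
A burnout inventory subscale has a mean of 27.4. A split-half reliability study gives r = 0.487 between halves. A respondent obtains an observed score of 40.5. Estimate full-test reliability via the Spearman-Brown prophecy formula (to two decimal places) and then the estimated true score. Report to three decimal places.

Spearman-Brown: ρ = 2r/(1 + r) = 2(0.487)/(1 + 0.487) = 0.9740/1.487 = 0.6550 → 0.66
T̂ = 0.66(40.5) + 0.34(27.4) = 26.730 + 9.316 = 36.0460 → 36.046

36.046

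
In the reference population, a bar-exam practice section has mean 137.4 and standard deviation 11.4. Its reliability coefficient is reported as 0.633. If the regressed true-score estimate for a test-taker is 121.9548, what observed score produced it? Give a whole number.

113

T̂ = ρX + (1 − ρ)μ  ⇒  X = (T̂ − (1 − ρ)μ) / ρ
X = (121.9548 − 0.367 × 137.4) / 0.633 = (121.9548 − 50.4258) / 0.633 = 71.5290 / 0.633 = 113.00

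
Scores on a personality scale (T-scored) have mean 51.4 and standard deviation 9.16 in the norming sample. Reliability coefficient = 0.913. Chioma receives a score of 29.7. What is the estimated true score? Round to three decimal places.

31.588

T̂ = ρX + (1 − ρ)μ
  = 0.913 × 29.7 + 0.087 × 51.4
  = 27.1161 + 4.4718
  = 31.5879
  ≈ 31.588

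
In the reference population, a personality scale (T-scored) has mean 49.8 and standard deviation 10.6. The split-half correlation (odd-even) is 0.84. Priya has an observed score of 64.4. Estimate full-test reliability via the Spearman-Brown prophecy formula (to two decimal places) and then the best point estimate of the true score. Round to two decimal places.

Spearman-Brown: ρ = 2r/(1 + r) = 2(0.84)/(1 + 0.84) = 1.680/1.84 = 0.9130 → 0.91
T̂ = 0.91(64.4) + 0.09(49.8) = 58.604 + 4.482 = 63.086 → 63.09

63.09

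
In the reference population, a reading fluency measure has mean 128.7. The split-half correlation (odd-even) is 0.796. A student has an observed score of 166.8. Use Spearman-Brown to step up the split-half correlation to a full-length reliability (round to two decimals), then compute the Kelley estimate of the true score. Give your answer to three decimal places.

162.609

Spearman-Brown: ρ = 2r/(1 + r) = 2(0.796)/(1 + 0.796) = 1.5920/1.796 = 0.8864 → 0.89
T̂ = 0.89(166.8) + 0.11(128.7) = 148.452 + 14.157 = 162.6090 → 162.609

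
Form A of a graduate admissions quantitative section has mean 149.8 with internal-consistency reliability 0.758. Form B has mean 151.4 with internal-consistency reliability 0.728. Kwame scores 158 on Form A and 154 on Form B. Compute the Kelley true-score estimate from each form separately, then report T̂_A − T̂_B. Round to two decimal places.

T̂_A = 0.758(158) + 0.242(149.8) = 156.0156
T̂_B = 0.728(154) + 0.272(151.4) = 153.2928
T̂_A − T̂_B = 2.7228

2.72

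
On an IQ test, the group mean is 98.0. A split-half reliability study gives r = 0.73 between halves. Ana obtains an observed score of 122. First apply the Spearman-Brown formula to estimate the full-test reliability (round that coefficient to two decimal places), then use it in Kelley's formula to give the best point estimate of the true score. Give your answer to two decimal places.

Spearman-Brown: ρ = 2r/(1 + r) = 2(0.73)/(1 + 0.73) = 1.460/1.73 = 0.8439 → 0.84
T̂ = 0.84(122) + 0.16(98.0) = 102.48 + 15.680 = 118.160 → 118.16

118.16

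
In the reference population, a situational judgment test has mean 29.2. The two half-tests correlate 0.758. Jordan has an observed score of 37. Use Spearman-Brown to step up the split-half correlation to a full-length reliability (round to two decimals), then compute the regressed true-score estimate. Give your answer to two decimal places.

35.91

Spearman-Brown: ρ = 2r/(1 + r) = 2(0.758)/(1 + 0.758) = 1.5160/1.758 = 0.8623 → 0.86
T̂ = 0.86(37) + 0.14(29.2) = 31.82 + 4.088 = 35.908 → 35.91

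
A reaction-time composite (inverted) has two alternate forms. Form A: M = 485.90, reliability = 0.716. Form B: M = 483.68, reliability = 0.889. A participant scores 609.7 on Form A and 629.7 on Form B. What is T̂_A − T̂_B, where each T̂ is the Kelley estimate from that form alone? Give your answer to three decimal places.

T̂_A = 0.716(609.7) + 0.284(485.90) = 574.54080
T̂_B = 0.889(629.7) + 0.111(483.68) = 613.49178
T̂_A − T̂_B = -38.95098

-38.951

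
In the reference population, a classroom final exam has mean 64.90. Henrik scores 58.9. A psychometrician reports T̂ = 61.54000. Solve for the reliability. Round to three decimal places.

0.560

T̂ = ρX + (1 − ρ)μ  ⇒  T̂ − μ = ρ(X − μ)
ρ = (T̂ − μ)/(X − μ) = (61.54000 − 64.90) / (58.9 − 64.90) = -3.36000 / -6.00 = 0.56000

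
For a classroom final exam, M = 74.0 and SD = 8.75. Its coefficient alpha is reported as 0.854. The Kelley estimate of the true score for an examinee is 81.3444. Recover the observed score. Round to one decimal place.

82.6

T̂ = ρX + (1 − ρ)μ  ⇒  X = (T̂ − (1 − ρ)μ) / ρ
X = (81.3444 − 0.146 × 74.0) / 0.854 = (81.3444 − 10.8040) / 0.854 = 70.5404 / 0.854 = 82.600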